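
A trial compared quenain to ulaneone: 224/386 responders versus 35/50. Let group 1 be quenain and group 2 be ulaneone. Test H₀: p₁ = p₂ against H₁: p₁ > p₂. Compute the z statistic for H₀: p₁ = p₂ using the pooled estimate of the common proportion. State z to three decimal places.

z = -1.622

p̂₁ = 224/386 = 0.58031, p̂₂ = 35/50 = 0.70000.
Pooled p̂ = (224+35)/(386+50) = 259/436 = 0.59404.
SE = √(0.241157 × 0.0225907) = 0.07381.
z = (0.58031 − 0.70000)/0.07381 = -0.11969/0.07381 = -1.622.
p-value = P(Z > -1.622) ≈ 0.9476.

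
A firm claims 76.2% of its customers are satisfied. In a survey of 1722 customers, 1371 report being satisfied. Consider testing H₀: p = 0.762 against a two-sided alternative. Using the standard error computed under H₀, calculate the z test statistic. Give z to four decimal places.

p̂ = 1371/1722 ≈ 0.7961672.
SE = √(p₀(1−p₀)/n) = √(0.18136/1722) = 0.0102624.
z = (0.7961672 − 0.762)/0.0102624 = 0.0341672/0.0102624 = 3.3294.
Two-sided p-value ≈ 2·Φ(−3.329) = 0.0009.

z = 3.3294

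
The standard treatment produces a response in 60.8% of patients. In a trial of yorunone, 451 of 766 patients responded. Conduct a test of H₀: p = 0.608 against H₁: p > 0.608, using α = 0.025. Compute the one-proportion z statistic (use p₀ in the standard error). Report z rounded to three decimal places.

z = -1.090

p̂ = 451/766 = 0.58877.
Standard error under H₀: √(0.608×0.392/766) = 0.01764.
z = (0.58877 − 0.608)/0.01764 = -0.01923/0.01764 = -1.090.
p-value = P(Z > -1.090) ≈ 0.8621, so at α = 0.025 we fail to reject H₀.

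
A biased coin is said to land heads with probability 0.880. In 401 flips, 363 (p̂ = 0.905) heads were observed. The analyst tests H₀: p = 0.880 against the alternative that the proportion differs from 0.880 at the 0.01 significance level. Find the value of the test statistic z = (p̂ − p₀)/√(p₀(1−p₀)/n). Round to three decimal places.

z = 1.555

p̂ = 363/401 = 0.90524.
Standard error under H₀: √(0.88×0.12/401) = 0.01623.
z = (0.90524 − 0.88)/0.01623 = 0.02524/0.01623 = 1.555.
Two-sided p-value ≈ 2·Φ(−1.555) = 0.1199. With α = 0.01, fail to reject H₀.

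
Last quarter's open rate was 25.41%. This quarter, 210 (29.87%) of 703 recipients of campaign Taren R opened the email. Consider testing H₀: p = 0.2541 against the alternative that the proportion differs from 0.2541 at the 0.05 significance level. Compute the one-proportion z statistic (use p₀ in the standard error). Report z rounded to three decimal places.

p̂ = 210/703 = 0.29872.
Under H₀, SE = √(0.2541·0.7459/703) = √(0.000269606) = 0.01642.
z = (0.29872 − 0.2541)/0.01642 = 0.04462/0.01642 = 2.717.
p-value = 2·P(Z > 2.717) ≈ 0.0066; since p < α = 0.05, reject H₀.

z = 2.717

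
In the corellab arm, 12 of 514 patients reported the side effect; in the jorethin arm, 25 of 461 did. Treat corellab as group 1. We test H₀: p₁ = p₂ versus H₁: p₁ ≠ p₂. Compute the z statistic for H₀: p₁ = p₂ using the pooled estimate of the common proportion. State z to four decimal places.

p̂₁ = 12/514 ≈ 0.0233463, p̂₂ = 25/461 ≈ 0.0542299.
Pooled p̂ = (12+25)/(514+461) = 37/975 = 0.0379487.
SE = √(p̂(1−p̂)(1/n₁+1/n₂)) = √(0.0379487·0.9620513·0.00411472) = √(0.000150223) = 0.0122565.
z = (0.0233463 − 0.0542299)/0.0122565 = -0.0308836/0.0122565 = -2.5198.

z = -2.5198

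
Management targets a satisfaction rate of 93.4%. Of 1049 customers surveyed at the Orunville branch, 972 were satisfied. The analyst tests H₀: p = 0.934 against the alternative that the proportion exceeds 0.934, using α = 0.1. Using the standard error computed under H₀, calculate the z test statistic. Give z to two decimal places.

p̂ = 972/1049 = 0.926597.
SE = √(p₀(1−p₀)/n) = √(0.061644/1049) = 0.007666.
z = (0.926597 − 0.934)/0.007666 = -0.007403/0.007666 = -0.97.
p-value = P(Z > -0.966) ≈ 0.8329; since p > α = 0.1, fail to reject H₀.

z = -0.97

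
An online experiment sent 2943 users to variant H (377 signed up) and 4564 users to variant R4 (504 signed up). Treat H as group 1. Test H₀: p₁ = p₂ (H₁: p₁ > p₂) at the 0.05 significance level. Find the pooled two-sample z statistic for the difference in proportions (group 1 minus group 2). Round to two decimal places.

p̂₁ = 377/2943 = 0.12810, p̂₂ = 504/4564 = 0.11043.
Pooled p̂ = (377+504)/(2943+4564) = 881/7507 = 0.11736.
SE = √(p̂(1−p̂)(1/n₁+1/n₂)) = √(0.11736·0.88264·0.000558895) = √(5.78929e-05) = 0.00761.
z = (0.12810 − 0.11043)/0.00761 = 0.01767/0.00761 = 2.32.
p-value = P(Z > 2.322) ≈ 0.0101; since p < α = 0.05, reject H₀.

z = 2.32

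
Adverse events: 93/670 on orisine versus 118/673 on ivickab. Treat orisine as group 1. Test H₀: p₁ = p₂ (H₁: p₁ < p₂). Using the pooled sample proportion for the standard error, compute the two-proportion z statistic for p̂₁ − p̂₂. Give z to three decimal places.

z = -1.839

p̂₁ = 93/670 = 0.13881, p̂₂ = 118/673 = 0.17533.
Pooled p̂ = (93+118)/(670+673) = 211/1343 = 0.15711.
SE = √(p̂(1−p̂)(1/n₁+1/n₂)) = √(0.15711·0.84289·0.00297842) = √(0.000394424) = 0.01986.
z = (0.13881 − 0.17533)/0.01986 = -0.03652/0.01986 = -1.839.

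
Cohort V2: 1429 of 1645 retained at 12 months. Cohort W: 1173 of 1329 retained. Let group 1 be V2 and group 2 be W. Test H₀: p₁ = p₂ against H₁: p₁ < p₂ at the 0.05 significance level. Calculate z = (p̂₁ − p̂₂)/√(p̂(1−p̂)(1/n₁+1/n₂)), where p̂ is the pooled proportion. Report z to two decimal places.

p̂₁ = 1429/1645 = 0.8687, p̂₂ = 1173/1329 = 0.8826.
Pooled p̂ = (1429+1173)/(1645+1329) = 2602/2974 = 0.8749.
SE = √(p̂(1−p̂)(1/n₁+1/n₂)) = √(0.8749·0.1251·0.00136035) = √(0.000148874) = 0.0122.
z = (0.8687 − 0.8826)/0.0122 = -0.0139/0.0122 = -1.14.
p-value = P(Z < -1.141) ≈ 0.1269. With α = 0.05, fail to reject H₀.

z = -1.14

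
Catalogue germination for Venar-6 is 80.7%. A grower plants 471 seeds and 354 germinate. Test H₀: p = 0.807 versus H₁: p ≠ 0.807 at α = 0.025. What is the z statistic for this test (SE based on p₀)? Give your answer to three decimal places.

p̂ = 354/471 ≈ 0.751592.
Under H₀, SE = √(0.807·0.193/471) = √(0.000330682) = 0.018185.
z = (0.751592 − 0.807)/0.018185 = -0.055408/0.018185 = -3.047.
p-value = 2·P(Z > 3.047) ≈ 0.0023. With α = 0.025, reject H₀.

z = -3.047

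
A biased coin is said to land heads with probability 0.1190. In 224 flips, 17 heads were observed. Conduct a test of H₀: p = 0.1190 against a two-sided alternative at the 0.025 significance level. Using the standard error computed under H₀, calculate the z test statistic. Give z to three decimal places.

z = -1.993

p̂ = 17/224 ≈ 0.07589.
Under H₀, SE = √(0.119·0.881/224) = √(0.000468031) = 0.02163.
z = (0.07589 − 0.119)/0.02163 = -0.04311/0.02163 = -1.993.
Two-sided p-value ≈ 2·Φ(−1.993) = 0.0463; since p > α = 0.025, fail to reject H₀.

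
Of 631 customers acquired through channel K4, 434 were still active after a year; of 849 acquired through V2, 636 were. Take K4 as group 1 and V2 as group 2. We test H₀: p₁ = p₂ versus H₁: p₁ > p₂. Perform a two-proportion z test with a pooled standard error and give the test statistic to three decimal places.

z = -2.607

p̂₁ = 434/631 ≈ 0.68780, p̂₂ = 636/849 ≈ 0.74912.
Pooled p̂ = (434+636)/(631+849) = 1070/1480 = 0.72297.
SE = √(p̂(1−p̂)(1/n₁+1/n₂)) = √(0.72297·0.27703·0.00276264) = √(0.00055331) = 0.02352.
z = (0.68780 − 0.74912)/0.02352 = -0.06132/0.02352 = -2.607.
p-value = P(Z > -2.607) ≈ 0.9954.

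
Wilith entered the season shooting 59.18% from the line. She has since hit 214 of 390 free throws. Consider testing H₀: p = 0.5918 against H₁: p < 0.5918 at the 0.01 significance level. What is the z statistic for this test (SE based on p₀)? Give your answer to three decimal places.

p̂ = 214/390 = 0.54872.
SE = √(p₀(1−p₀)/n) = √(0.24157/390) = 0.02489.
z = (0.54872 − 0.5918)/0.02489 = -0.04308/0.02489 = -1.731.
p-value = P(Z < -1.731) ≈ 0.0417; since p > α = 0.01, fail to reject H₀.

z = -1.731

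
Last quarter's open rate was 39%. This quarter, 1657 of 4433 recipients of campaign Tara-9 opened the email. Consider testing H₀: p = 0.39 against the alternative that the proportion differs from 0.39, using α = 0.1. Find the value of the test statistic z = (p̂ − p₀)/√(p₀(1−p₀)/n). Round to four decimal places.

p̂ = 1657/4433 = 0.3737875.
Standard error under H₀: √(0.39×0.61/4433) = 0.0073257.
z = (0.3737875 − 0.39)/0.0073257 = -0.0162125/0.0073257 = -2.2131.
p-value = 2·P(Z > 2.213) ≈ 0.0269, so at α = 0.1 we reject H₀.

z = -2.2131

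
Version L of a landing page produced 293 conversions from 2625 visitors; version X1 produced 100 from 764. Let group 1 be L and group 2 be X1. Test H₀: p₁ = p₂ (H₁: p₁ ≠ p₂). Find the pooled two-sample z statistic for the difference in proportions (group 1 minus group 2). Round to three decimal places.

z = -1.464

p̂₁ = 293/2625 ≈ 0.11162, p̂₂ = 100/764 ≈ 0.13089.
Pooled p̂ = (293+100)/(2625+764) = 393/3389 = 0.11596.
SE = √(p̂(1−p̂)(1/n₁+1/n₂)) = √(0.11596·0.88404·0.00168985) = √(0.000173237) = 0.01316.
z = (0.11162 − 0.13089)/0.01316 = -0.01927/0.01316 = -1.464.
Two-sided p-value ≈ 2·Φ(−1.464) = 0.1432.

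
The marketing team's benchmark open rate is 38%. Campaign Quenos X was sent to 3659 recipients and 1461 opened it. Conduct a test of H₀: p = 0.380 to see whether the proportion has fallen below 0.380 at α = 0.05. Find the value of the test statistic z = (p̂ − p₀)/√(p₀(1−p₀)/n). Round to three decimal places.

p̂ = 1461/3659 = 0.399289.
SE = √(p₀(1−p₀)/n) = √(0.2356/3659) = 0.008024.
z = (0.399289 − 0.38)/0.008024 = 0.019289/0.008024 = 2.404.
p-value = P(Z < 2.404) ≈ 0.9919. With α = 0.05, fail to reject H₀.

z = 2.404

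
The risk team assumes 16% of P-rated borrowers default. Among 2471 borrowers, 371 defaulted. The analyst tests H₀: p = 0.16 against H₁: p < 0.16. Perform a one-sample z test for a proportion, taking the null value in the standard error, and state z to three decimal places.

z = -1.337

p̂ = 371/2471 ≈ 0.150142.
Under H₀, SE = √(0.16·0.84/2471) = √(5.43909e-05) = 0.007375.
z = (0.150142 − 0.16)/0.007375 = -0.009858/0.007375 = -1.337.
p-value = P(Z < -1.337) ≈ 0.0907.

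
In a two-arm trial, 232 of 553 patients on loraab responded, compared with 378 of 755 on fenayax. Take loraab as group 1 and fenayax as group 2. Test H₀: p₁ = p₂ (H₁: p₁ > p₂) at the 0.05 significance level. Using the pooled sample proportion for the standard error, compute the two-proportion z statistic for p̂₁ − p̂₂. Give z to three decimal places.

p̂₁ = 232/553 ≈ 0.41953, p̂₂ = 378/755 ≈ 0.50066.
Pooled p̂ = (232+378)/(553+755) = 610/1308 = 0.46636.
SE = √(p̂(1−p̂)(1/n₁+1/n₂)) = √(0.46636·0.53364·0.00313282) = √(0.00077966) = 0.02792.
z = (0.41953 − 0.50066)/0.02792 = -0.08113/0.02792 = -2.906.
p-value = P(Z > -2.906) ≈ 0.9982. With α = 0.05, fail to reject H₀.

z = -2.906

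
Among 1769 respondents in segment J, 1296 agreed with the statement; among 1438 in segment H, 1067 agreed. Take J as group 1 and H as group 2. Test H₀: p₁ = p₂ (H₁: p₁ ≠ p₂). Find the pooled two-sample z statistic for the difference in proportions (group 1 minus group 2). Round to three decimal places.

z = -0.600

p̂₁ = 1296/1769 ≈ 0.73262, p̂₂ = 1067/1438 ≈ 0.74200.
Pooled p̂ = (1296+1067)/(1769+1438) = 2363/3207 = 0.73683.
SE = √(p̂(1−p̂)(1/n₁+1/n₂)) = √(0.73683·0.26317·0.0012607) = √(0.000244467) = 0.01564.
z = (0.73262 − 0.74200)/0.01564 = -0.00938/0.01564 = -0.600.
Two-sided p-value ≈ 2·Φ(−0.600) = 0.5483.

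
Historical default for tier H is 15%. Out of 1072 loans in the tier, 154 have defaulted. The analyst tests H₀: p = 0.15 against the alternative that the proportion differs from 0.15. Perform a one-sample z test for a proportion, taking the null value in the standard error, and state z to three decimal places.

z = -0.582

p̂ = 154/1072 = 0.143657.
SE = √(p₀(1−p₀)/n) = √(0.1275/1072) = 0.010906.
z = (0.143657 − 0.15)/0.010906 = -0.006343/0.010906 = -0.582.
p-value = 2·P(Z > 0.582) ≈ 0.5608.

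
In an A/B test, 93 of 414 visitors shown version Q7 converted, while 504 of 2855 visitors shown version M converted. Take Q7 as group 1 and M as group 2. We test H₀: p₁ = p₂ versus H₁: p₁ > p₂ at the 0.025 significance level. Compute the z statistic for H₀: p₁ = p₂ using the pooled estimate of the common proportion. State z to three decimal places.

z = 2.368

p̂₁ = 93/414 = 0.22464, p̂₂ = 504/2855 = 0.17653.
Pooled p̂ = (93+504)/(414+2855) = 597/3269 = 0.18262.
SE = √(0.149273 × 0.00276572) = 0.02032.
z = (0.22464 − 0.17653)/0.02032 = 0.04811/0.02032 = 2.368.
p-value = P(Z > 2.368) ≈ 0.0090. With α = 0.025, reject H₀.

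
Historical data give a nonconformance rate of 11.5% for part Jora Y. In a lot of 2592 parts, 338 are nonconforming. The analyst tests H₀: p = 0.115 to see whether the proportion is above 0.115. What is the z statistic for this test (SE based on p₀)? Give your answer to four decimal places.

p̂ = 338/2592 = 0.1304012.
Standard error under H₀: √(0.115×0.885/2592) = 0.0062662.
z = (0.1304012 − 0.115)/0.0062662 = 0.0154012/0.0062662 = 2.4578.
p-value = P(Z > 2.458) ≈ 0.0070.

z = 2.4578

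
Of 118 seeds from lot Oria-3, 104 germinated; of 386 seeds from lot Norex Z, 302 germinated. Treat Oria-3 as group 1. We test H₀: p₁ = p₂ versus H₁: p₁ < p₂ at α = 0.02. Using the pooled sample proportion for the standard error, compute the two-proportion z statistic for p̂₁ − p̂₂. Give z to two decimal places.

z = 2.38

p̂₁ = 104/118 = 0.8814, p̂₂ = 302/386 = 0.7824.
Pooled p̂ = (104+302)/(118+386) = 406/504 = 0.8056.
SE = √(0.156636 × 0.0110652) = 0.0416.
z = (0.8814 − 0.7824)/0.0416 = 0.0990/0.0416 = 2.38.
p-value = P(Z < 2.377) ≈ 0.9913. With α = 0.02, fail to reject H₀.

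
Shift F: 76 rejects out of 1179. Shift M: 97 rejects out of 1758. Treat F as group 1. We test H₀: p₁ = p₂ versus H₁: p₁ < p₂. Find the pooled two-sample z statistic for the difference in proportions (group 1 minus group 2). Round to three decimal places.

p̂₁ = 76/1179 ≈ 0.064461, p̂₂ = 97/1758 ≈ 0.055176.
Pooled p̂ = (76+97)/(1179+1758) = 173/2937 = 0.058904.
SE = √(0.055434 × 0.001417) = 0.008863.
z = (0.064461 − 0.055176)/0.008863 = 0.009285/0.008863 = 1.048.
p-value = P(Z < 1.048) ≈ 0.8526.

z = 1.048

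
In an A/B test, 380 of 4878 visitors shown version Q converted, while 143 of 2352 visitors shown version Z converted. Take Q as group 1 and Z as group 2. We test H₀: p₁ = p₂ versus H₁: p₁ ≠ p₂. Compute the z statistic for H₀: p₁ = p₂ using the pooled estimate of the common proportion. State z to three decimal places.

p̂₁ = 380/4878 ≈ 0.077901, p̂₂ = 143/2352 ≈ 0.060799.
Pooled p̂ = (380+143)/(4878+2352) = 523/7230 = 0.072337.
SE = √(0.0671048 × 0.000630172) = 0.006503.
z = (0.077901 − 0.060799)/0.006503 = 0.017102/0.006503 = 2.630.
p-value = 2·P(Z > 2.630) ≈ 0.0085.

z = 2.630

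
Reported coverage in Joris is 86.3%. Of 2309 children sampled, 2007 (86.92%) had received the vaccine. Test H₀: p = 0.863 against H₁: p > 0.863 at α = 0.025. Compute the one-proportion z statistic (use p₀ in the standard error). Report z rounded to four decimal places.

z = 0.8675

p̂ = 2007/2309 ≈ 0.8692074.
Under H₀, SE = √(0.863·0.137/2309) = √(5.12044e-05) = 0.0071557.
z = (0.8692074 − 0.863)/0.0071557 = 0.0062074/0.0071557 = 0.8675.
p-value = P(Z > 0.867) ≈ 0.1928. With α = 0.025, fail to reject H₀.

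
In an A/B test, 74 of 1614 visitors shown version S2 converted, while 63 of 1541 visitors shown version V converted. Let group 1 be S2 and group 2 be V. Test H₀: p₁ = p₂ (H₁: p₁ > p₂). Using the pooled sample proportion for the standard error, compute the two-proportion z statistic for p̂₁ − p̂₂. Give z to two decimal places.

p̂₁ = 74/1614 = 0.04585, p̂₂ = 63/1541 = 0.04088.
Pooled p̂ = (74+63)/(1614+1541) = 137/3155 = 0.04342.
SE = √(0.0415376 × 0.00126851) = 0.00726.
z = (0.04585 − 0.04088)/0.00726 = 0.00497/0.00726 = 0.68.

z = 0.68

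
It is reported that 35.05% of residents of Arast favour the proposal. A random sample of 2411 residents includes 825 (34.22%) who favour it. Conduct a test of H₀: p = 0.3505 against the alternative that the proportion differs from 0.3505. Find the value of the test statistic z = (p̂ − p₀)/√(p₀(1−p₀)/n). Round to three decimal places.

z = -0.856

p̂ = 825/2411 ≈ 0.34218.
Under H₀, SE = √(0.3505·0.6495/2411) = √(9.44213e-05) = 0.00972.
z = (0.34218 − 0.3505)/0.00972 = -0.00832/0.00972 = -0.856.
Two-sided p-value ≈ 2·Φ(−0.856) = 0.3920.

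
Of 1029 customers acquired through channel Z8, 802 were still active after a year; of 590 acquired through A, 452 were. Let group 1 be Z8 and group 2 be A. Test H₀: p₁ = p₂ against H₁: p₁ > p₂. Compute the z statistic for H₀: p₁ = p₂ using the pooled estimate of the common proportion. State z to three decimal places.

p̂₁ = 802/1029 = 0.77940, p̂₂ = 452/590 = 0.76610.
Pooled p̂ = (802+452)/(1029+590) = 1254/1619 = 0.77455.
SE = √(p̂(1−p̂)(1/n₁+1/n₂)) = √(0.77455·0.22545·0.00266673) = √(0.000465668) = 0.02158.
z = (0.77940 − 0.76610)/0.02158 = 0.01330/0.02158 = 0.616.
p-value = P(Z > 0.616) ≈ 0.2689.

z = 0.616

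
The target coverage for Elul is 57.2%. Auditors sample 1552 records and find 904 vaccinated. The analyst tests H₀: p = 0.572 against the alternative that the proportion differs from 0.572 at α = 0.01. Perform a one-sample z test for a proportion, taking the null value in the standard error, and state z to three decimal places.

z = 0.834

p̂ = 904/1552 = 0.58247.
Under H₀, SE = √(0.572·0.428/1552) = √(0.000157742) = 0.01256.
z = (0.58247 − 0.572)/0.01256 = 0.01047/0.01256 = 0.834.
p-value = 2·P(Z > 0.834) ≈ 0.4043. With α = 0.01, fail to reject H₀.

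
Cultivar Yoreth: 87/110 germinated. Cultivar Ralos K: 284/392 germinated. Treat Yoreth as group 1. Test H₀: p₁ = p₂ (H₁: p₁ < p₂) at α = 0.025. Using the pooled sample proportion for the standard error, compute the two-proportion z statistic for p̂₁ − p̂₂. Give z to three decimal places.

z = 1.402

p̂₁ = 87/110 ≈ 0.79091, p̂₂ = 284/392 ≈ 0.72449.
Pooled p̂ = (87+284)/(110+392) = 371/502 = 0.73904.
SE = √(p̂(1−p̂)(1/n₁+1/n₂)) = √(0.73904·0.26096·0.0116419) = √(0.00224524) = 0.04738.
z = (0.79091 − 0.72449)/0.04738 = 0.06642/0.04738 = 1.402.
p-value = P(Z < 1.402) ≈ 0.9195; since p > α = 0.025, fail to reject H₀.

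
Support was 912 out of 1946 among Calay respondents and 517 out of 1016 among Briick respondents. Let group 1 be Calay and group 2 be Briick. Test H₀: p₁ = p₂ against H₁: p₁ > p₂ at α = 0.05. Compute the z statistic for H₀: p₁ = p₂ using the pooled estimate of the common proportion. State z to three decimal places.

p̂₁ = 912/1946 ≈ 0.46865, p̂₂ = 517/1016 ≈ 0.50886.
Pooled p̂ = (912+517)/(1946+1016) = 1429/2962 = 0.48244.
SE = √(0.249692 × 0.00149813) = 0.01934.
z = (0.46865 − 0.50886)/0.01934 = -0.04021/0.01934 = -2.079.
p-value = P(Z > -2.079) ≈ 0.9812, so at α = 0.05 we fail to reject H₀.

z = -2.079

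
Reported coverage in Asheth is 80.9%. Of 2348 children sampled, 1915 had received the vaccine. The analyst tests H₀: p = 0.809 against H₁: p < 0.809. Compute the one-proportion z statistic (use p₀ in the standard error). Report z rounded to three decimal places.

z = 0.812

p̂ = 1915/2348 ≈ 0.815588.
SE = √(p₀(1−p₀)/n) = √(0.15452/2348) = 0.008112.
z = (0.815588 − 0.809)/0.008112 = 0.006588/0.008112 = 0.812.
p-value = P(Z < 0.812) ≈ 0.7916.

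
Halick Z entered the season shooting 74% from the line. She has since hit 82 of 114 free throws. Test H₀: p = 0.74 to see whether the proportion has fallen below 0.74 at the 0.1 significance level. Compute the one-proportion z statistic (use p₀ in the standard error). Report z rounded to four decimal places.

z = -0.5039

p̂ = 82/114 ≈ 0.719298.
SE = √(p₀(1−p₀)/n) = √(0.1924/114) = 0.041082.
z = (0.719298 − 0.74)/0.041082 = -0.020702/0.041082 = -0.5039.
p-value = P(Z < -0.504) ≈ 0.3072, so at α = 0.1 we fail to reject H₀.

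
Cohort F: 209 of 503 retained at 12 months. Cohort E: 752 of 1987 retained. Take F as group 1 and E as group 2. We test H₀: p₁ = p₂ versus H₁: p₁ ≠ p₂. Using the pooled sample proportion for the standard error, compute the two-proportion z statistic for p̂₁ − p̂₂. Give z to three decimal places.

z = 1.525

p̂₁ = 209/503 ≈ 0.41551, p̂₂ = 752/1987 ≈ 0.37846.
Pooled p̂ = (209+752)/(503+1987) = 961/2490 = 0.38594.
SE = √(0.236991 × 0.00249134) = 0.02430.
z = (0.41551 − 0.37846)/0.02430 = 0.03705/0.02430 = 1.525.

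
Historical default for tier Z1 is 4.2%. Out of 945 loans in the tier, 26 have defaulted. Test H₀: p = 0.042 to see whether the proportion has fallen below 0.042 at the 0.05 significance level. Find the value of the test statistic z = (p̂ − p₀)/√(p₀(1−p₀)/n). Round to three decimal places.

z = -2.220

p̂ = 26/945 = 0.027513.
Standard error under H₀: √(0.042×0.958/945) = 0.006525.
z = (0.027513 − 0.042)/0.006525 = -0.014487/0.006525 = -2.220.
p-value = P(Z < -2.220) ≈ 0.0132. With α = 0.05, reject H₀.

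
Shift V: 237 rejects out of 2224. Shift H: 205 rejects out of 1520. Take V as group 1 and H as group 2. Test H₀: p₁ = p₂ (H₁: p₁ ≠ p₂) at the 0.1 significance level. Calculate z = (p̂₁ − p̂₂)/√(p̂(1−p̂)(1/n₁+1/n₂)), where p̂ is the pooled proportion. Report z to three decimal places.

z = -2.636

p̂₁ = 237/2224 = 0.10656, p̂₂ = 205/1520 = 0.13487.
Pooled p̂ = (237+205)/(2224+1520) = 442/3744 = 0.11806.
SE = √(0.104118 × 0.00110754) = 0.01074.
z = (0.10656 − 0.13487)/0.01074 = -0.02831/0.01074 = -2.636.
Two-sided p-value ≈ 2·Φ(−2.636) = 0.0084. With α = 0.1, reject H₀.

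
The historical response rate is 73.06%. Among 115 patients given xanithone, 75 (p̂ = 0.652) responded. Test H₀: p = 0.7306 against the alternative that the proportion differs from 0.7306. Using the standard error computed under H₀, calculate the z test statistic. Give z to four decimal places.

z = -1.8957

p̂ = 75/115 = 0.652174.
Standard error under H₀: √(0.7306×0.2694/115) = 0.041370.
z = (0.652174 − 0.7306)/0.041370 = -0.078426/0.041370 = -1.8957.
p-value = 2·P(Z > 1.896) ≈ 0.0580.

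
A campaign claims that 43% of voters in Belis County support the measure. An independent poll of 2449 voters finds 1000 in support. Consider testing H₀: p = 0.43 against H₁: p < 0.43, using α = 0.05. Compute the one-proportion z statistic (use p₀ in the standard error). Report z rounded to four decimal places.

p̂ = 1000/2449 ≈ 0.408330.
Standard error under H₀: √(0.43×0.57/2449) = 0.010004.
z = (0.408330 − 0.43)/0.010004 = -0.021670/0.010004 = -2.1661.
p-value = P(Z < -2.166) ≈ 0.0152; since p < α = 0.05, reject H₀.

z = -2.1661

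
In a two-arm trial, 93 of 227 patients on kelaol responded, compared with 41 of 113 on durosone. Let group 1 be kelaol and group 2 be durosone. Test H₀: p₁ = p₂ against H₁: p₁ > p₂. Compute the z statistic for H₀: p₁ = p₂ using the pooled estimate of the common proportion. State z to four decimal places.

z = 0.8329

p̂₁ = 93/227 = 0.409692, p̂₂ = 41/113 = 0.362832.
Pooled p̂ = (93+41)/(227+113) = 134/340 = 0.394118.
SE = √(0.238789 × 0.0132548) = 0.056259.
z = (0.409692 − 0.362832)/0.056259 = 0.046860/0.056259 = 0.8329.
p-value = P(Z > 0.833) ≈ 0.2024.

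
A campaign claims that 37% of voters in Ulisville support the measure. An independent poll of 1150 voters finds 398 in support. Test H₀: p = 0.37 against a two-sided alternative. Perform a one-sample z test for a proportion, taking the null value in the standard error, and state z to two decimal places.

z = -1.68

p̂ = 398/1150 = 0.3461.
SE = √(p₀(1−p₀)/n) = √(0.2331/1150) = 0.0142.
z = (0.3461 − 0.37)/0.0142 = -0.0239/0.0142 = -1.68.
Two-sided p-value ≈ 2·Φ(−1.680) = 0.0930.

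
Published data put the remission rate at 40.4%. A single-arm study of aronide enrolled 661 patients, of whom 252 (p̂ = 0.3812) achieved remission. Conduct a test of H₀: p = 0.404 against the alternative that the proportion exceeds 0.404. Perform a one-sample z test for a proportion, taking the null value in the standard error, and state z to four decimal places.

p̂ = 252/661 ≈ 0.3812405.
Under H₀, SE = √(0.404·0.596/661) = √(0.000364272) = 0.0190859.
z = (0.3812405 − 0.404)/0.0190859 = -0.0227595/0.0190859 = -1.1925.

z = -1.1925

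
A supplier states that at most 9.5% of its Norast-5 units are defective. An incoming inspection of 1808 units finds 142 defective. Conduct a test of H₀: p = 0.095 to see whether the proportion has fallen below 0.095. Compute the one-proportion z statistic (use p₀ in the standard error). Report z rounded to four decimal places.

p̂ = 142/1808 = 0.0785398.
Under H₀, SE = √(0.095·0.905/1808) = √(4.75525e-05) = 0.0068958.
z = (0.0785398 − 0.095)/0.0068958 = -0.0164602/0.0068958 = -2.3870.
p-value = P(Z < -2.387) ≈ 0.0085.

z = -2.3870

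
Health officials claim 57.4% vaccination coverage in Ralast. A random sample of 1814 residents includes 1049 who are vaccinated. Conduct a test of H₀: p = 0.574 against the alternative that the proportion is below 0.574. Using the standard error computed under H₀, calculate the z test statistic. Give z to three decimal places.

z = 0.369

p̂ = 1049/1814 = 0.57828.
Standard error under H₀: √(0.574×0.426/1814) = 0.01161.
z = (0.57828 − 0.574)/0.01161 = 0.00428/0.01161 = 0.369.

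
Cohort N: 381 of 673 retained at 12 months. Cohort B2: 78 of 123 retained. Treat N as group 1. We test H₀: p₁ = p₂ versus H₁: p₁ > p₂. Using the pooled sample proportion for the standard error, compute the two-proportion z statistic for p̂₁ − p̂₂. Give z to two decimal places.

z = -1.40

p̂₁ = 381/673 = 0.5661, p̂₂ = 78/123 = 0.6341.
Pooled p̂ = (381+78)/(673+123) = 459/796 = 0.5766.
SE = √(0.244127 × 0.00961597) = 0.0485.
z = (0.5661 − 0.6341)/0.0485 = -0.0680/0.0485 = -1.40.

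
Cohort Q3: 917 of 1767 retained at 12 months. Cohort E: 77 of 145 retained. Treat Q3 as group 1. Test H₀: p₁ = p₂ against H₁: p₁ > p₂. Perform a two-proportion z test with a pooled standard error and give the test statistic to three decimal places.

z = -0.280

p̂₁ = 917/1767 = 0.51896, p̂₂ = 77/145 = 0.53103.
Pooled p̂ = (917+77)/(1767+145) = 994/1912 = 0.51987.
SE = √(0.249605 × 0.00746248) = 0.04316.
z = (0.51896 − 0.53103)/0.04316 = -0.01207/0.04316 = -0.280.
p-value = P(Z > -0.280) ≈ 0.6102.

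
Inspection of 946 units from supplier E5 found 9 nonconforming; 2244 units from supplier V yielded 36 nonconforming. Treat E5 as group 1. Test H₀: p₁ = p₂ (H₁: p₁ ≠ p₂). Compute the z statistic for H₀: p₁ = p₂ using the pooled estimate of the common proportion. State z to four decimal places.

p̂₁ = 9/946 = 0.0095137, p̂₂ = 36/2244 = 0.0160428.
Pooled p̂ = (9+36)/(946+2244) = 45/3190 = 0.0141066.
SE = √(p̂(1−p̂)(1/n₁+1/n₂)) = √(0.0141066·0.9858934·0.00150272) = √(2.08991e-05) = 0.0045716.
z = (0.0095137 − 0.0160428)/0.0045716 = -0.0065291/0.0045716 = -1.4282.

z = -1.4282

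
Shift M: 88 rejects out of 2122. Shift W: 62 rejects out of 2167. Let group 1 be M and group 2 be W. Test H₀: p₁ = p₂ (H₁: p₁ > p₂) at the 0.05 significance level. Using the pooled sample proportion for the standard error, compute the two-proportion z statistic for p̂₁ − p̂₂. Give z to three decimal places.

z = 2.292

p̂₁ = 88/2122 ≈ 0.04147, p̂₂ = 62/2167 ≈ 0.02861.
Pooled p̂ = (88+62)/(2122+2167) = 150/4289 = 0.03497.
SE = √(0.0337501 × 0.000932721) = 0.00561.
z = (0.04147 − 0.02861)/0.00561 = 0.01286/0.00561 = 2.292.
p-value = P(Z > 2.292) ≈ 0.0110, so at α = 0.05 we reject H₀.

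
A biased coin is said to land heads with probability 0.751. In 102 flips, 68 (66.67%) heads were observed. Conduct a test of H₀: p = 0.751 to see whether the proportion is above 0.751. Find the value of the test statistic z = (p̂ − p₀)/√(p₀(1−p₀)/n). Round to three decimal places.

z = -1.970

p̂ = 68/102 = 0.666667.
Under H₀, SE = √(0.751·0.249/102) = √(0.00183332) = 0.042817.
z = (0.666667 − 0.751)/0.042817 = -0.084333/0.042817 = -1.970.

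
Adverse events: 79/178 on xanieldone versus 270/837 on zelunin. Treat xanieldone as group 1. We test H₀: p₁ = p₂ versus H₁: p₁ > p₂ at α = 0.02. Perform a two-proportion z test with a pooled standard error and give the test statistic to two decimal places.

p̂₁ = 79/178 = 0.4438, p̂₂ = 270/837 = 0.3226.
Pooled p̂ = (79+270)/(178+837) = 349/1015 = 0.3438.
SE = √(0.225615 × 0.00681272) = 0.0392.
z = (0.4438 − 0.3226)/0.0392 = 0.1212/0.0392 = 3.09.
p-value = P(Z > 3.092) ≈ 0.0010; since p < α = 0.02, reject H₀.

z = 3.09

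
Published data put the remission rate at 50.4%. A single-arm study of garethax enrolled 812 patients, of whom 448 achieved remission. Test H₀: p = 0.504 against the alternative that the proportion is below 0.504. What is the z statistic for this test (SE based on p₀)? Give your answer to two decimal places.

z = 2.72

p̂ = 448/812 ≈ 0.55172.
Standard error under H₀: √(0.504×0.496/812) = 0.01755.
z = (0.55172 − 0.504)/0.01755 = 0.04772/0.01755 = 2.72.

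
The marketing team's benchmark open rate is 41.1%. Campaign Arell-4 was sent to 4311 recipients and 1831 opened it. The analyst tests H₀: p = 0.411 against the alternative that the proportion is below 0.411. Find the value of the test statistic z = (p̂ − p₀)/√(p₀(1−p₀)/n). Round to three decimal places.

p̂ = 1831/4311 ≈ 0.424727.
Standard error under H₀: √(0.411×0.589/4311) = 0.007494.
z = (0.424727 − 0.411)/0.007494 = 0.013727/0.007494 = 1.832.

z = 1.832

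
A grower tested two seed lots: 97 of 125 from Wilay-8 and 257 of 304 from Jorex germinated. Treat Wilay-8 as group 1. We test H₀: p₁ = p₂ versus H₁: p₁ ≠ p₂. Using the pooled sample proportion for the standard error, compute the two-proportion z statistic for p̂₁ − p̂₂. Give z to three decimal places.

z = -1.720

p̂₁ = 97/125 ≈ 0.776000, p̂₂ = 257/304 ≈ 0.845395.
Pooled p̂ = (97+257)/(125+304) = 354/429 = 0.825175.
SE = √(p̂(1−p̂)(1/n₁+1/n₂)) = √(0.825175·0.174825·0.0112895) = √(0.00162863) = 0.040356.
z = (0.776000 − 0.845395)/0.040356 = -0.069395/0.040356 = -1.720.
Two-sided p-value ≈ 2·Φ(−1.720) = 0.0855.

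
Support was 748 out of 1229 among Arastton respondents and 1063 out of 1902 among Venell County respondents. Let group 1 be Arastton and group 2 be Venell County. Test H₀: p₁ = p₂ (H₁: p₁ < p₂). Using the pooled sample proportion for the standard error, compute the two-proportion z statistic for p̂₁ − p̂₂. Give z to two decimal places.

p̂₁ = 748/1229 = 0.6086, p̂₂ = 1063/1902 = 0.5589.
Pooled p̂ = (748+1063)/(1229+1902) = 1811/3131 = 0.5784.
SE = √(0.243852 × 0.00133943) = 0.0181.
z = (0.6086 − 0.5589)/0.0181 = 0.0497/0.0181 = 2.75.
p-value = P(Z < 2.752) ≈ 0.9970.

z = 2.75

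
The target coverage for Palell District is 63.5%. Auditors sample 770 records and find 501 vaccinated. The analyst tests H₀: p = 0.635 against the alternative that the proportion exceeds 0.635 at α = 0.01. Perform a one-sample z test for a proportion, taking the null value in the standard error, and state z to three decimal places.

p̂ = 501/770 = 0.65065.
Under H₀, SE = √(0.635·0.365/770) = √(0.000301006) = 0.01735.
z = (0.65065 − 0.635)/0.01735 = 0.01565/0.01735 = 0.902.
p-value = P(Z > 0.902) ≈ 0.1835; since p > α = 0.01, fail to reject H₀.

z = 0.902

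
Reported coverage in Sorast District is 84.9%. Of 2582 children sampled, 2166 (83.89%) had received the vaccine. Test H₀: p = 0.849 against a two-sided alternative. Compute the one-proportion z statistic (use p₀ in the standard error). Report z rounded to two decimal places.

z = -1.44

p̂ = 2166/2582 = 0.8389.
SE = √(p₀(1−p₀)/n) = √(0.1282/2582) = 0.0070.
z = (0.8389 − 0.849)/0.0070 = -0.0101/0.0070 = -1.44.
p-value = 2·P(Z > 1.436) ≈ 0.1511.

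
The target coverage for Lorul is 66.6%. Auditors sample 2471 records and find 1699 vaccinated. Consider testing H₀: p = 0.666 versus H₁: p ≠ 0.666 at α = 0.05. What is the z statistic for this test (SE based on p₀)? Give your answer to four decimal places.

p̂ = 1699/2471 ≈ 0.687576.
Under H₀, SE = √(0.666·0.334/2471) = √(9.00219e-05) = 0.009488.
z = (0.687576 − 0.666)/0.009488 = 0.021576/0.009488 = 2.2740.
p-value = 2·P(Z > 2.274) ≈ 0.0230, so at α = 0.05 we reject H₀.

z = 2.2740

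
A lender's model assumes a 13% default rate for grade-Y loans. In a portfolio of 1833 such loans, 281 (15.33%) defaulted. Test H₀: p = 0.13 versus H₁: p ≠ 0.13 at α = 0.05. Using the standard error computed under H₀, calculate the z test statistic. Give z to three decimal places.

z = 2.966

p̂ = 281/1833 = 0.153301.
Under H₀, SE = √(0.13·0.87/1833) = √(6.17021e-05) = 0.007855.
z = (0.153301 − 0.13)/0.007855 = 0.023301/0.007855 = 2.966.
Two-sided p-value ≈ 2·Φ(−2.966) = 0.0030. With α = 0.05, reject H₀.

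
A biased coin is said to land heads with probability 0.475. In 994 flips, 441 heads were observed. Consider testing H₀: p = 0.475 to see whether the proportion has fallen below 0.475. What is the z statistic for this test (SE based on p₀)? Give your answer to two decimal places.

p̂ = 441/994 = 0.4437.
Standard error under H₀: √(0.475×0.525/994) = 0.0158.
z = (0.4437 − 0.475)/0.0158 = -0.0313/0.0158 = -1.98.
p-value = P(Z < -1.979) ≈ 0.0239.

z = -1.98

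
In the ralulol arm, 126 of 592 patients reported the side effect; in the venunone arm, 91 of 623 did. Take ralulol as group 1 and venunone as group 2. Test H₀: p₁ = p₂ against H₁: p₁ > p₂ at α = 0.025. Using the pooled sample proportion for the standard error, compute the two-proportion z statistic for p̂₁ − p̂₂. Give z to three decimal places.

z = 3.037

p̂₁ = 126/592 = 0.212838, p̂₂ = 91/623 = 0.146067.
Pooled p̂ = (126+91)/(592+623) = 217/1215 = 0.178601.
SE = √(0.146703 × 0.00329433) = 0.021984.
z = (0.212838 − 0.146067)/0.021984 = 0.066771/0.021984 = 3.037.
p-value = P(Z > 3.037) ≈ 0.0012, so at α = 0.025 we reject H₀.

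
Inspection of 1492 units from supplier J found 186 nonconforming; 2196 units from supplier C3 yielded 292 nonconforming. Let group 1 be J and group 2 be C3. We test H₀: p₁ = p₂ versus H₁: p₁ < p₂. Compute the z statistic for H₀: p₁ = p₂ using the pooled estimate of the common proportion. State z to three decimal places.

z = -0.737

p̂₁ = 186/1492 = 0.12466, p̂₂ = 292/2196 = 0.13297.
Pooled p̂ = (186+292)/(1492+2196) = 478/3688 = 0.12961.
SE = √(p̂(1−p̂)(1/n₁+1/n₂)) = √(0.12961·0.87039·0.00112561) = √(0.000126982) = 0.01127.
z = (0.12466 − 0.13297)/0.01127 = -0.00831/0.01127 = -0.737.
p-value = P(Z < -0.737) ≈ 0.2306.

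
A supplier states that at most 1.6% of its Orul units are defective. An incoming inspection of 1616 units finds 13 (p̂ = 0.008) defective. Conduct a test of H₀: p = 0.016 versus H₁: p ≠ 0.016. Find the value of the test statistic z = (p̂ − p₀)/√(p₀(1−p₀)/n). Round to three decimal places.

z = -2.549

p̂ = 13/1616 ≈ 0.008045.
Under H₀, SE = √(0.016·0.984/1616) = √(9.74257e-06) = 0.003121.
z = (0.008045 − 0.016)/0.003121 = -0.007955/0.003121 = -2.549.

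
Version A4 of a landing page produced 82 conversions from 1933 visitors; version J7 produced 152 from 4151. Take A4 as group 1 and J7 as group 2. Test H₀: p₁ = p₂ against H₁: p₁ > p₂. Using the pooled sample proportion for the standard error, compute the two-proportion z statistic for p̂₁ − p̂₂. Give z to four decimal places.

z = 1.0959

p̂₁ = 82/1933 ≈ 0.042421, p̂₂ = 152/4151 ≈ 0.036618.
Pooled p̂ = (82+152)/(1933+4151) = 234/6084 = 0.038462.
SE = √(0.0369822 × 0.000758236) = 0.005295.
z = (0.042421 − 0.036618)/0.005295 = 0.005803/0.005295 = 1.0959.
p-value = P(Z > 1.096) ≈ 0.1366.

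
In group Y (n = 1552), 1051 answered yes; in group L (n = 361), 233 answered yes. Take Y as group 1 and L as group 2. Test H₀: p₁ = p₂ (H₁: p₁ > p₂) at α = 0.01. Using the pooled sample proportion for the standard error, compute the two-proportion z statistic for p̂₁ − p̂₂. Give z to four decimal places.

p̂₁ = 1051/1552 = 0.677191, p̂₂ = 233/361 = 0.645429.
Pooled p̂ = (1051+233)/(1552+361) = 1284/1913 = 0.671197.
SE = √(p̂(1−p̂)(1/n₁+1/n₂)) = √(0.671197·0.328803·0.00341441) = √(0.000753532) = 0.027451.
z = (0.677191 − 0.645429)/0.027451 = 0.031762/0.027451 = 1.1570.
p-value = P(Z > 1.157) ≈ 0.1236. With α = 0.01, fail to reject H₀.

z = 1.1570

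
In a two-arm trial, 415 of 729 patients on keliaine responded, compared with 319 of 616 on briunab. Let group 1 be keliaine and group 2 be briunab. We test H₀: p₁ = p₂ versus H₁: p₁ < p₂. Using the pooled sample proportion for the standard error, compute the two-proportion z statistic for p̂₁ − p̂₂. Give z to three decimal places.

z = 1.887

p̂₁ = 415/729 = 0.56927, p̂₂ = 319/616 = 0.51786.
Pooled p̂ = (415+319)/(729+616) = 734/1345 = 0.54572.
SE = √(0.247909 × 0.00299512) = 0.02725.
z = (0.56927 − 0.51786)/0.02725 = 0.05141/0.02725 = 1.887.
p-value = P(Z < 1.887) ≈ 0.9704.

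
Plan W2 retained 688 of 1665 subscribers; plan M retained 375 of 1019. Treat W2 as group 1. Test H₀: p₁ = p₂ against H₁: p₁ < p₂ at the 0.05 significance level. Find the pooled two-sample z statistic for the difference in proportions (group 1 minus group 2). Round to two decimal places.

p̂₁ = 688/1665 = 0.4132, p̂₂ = 375/1019 = 0.3680.
Pooled p̂ = (688+375)/(1665+1019) = 1063/2684 = 0.3961.
SE = √(p̂(1−p̂)(1/n₁+1/n₂)) = √(0.3961·0.6039·0.00158195) = √(0.000378395) = 0.0195.
z = (0.4132 − 0.3680)/0.0195 = 0.0452/0.0195 = 2.32.
p-value = P(Z < 2.324) ≈ 0.9899; since p > α = 0.05, fail to reject H₀.

z = 2.32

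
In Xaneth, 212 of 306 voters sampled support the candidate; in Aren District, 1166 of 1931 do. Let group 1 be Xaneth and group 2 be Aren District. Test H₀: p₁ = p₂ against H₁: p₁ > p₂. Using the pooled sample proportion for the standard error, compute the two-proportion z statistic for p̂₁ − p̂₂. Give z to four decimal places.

p̂₁ = 212/306 = 0.692810, p̂₂ = 1166/1931 = 0.603832.
Pooled p̂ = (212+1166)/(306+1931) = 1378/2237 = 0.616004.
SE = √(p̂(1−p̂)(1/n₁+1/n₂)) = √(0.616004·0.383996·0.00378584) = √(0.000895515) = 0.029925.
z = (0.692810 − 0.603832)/0.029925 = 0.088978/0.029925 = 2.9734.
p-value = P(Z > 2.973) ≈ 0.0015.

z = 2.9734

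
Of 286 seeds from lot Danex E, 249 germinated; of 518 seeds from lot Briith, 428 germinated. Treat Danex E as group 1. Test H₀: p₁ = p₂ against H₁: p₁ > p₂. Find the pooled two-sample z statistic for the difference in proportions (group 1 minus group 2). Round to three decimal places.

z = 1.652

p̂₁ = 249/286 = 0.87063, p̂₂ = 428/518 = 0.82625.
Pooled p̂ = (249+428)/(286+518) = 677/804 = 0.84204.
SE = √(p̂(1−p̂)(1/n₁+1/n₂)) = √(0.84204·0.15796·0.00542701) = √(0.000721839) = 0.02687.
z = (0.87063 − 0.82625)/0.02687 = 0.04438/0.02687 = 1.652.
p-value = P(Z > 1.652) ≈ 0.0493.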